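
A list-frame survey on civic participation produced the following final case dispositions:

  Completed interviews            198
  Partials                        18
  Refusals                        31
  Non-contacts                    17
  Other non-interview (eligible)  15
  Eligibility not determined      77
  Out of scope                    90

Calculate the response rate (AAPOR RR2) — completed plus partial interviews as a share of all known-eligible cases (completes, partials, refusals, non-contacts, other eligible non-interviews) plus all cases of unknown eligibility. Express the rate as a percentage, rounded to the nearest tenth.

60.7%

Top: 198 + 18 = 216
Base: 198 + 18 + 31 + 17 + 15 + 77 = 356
RR2 = 216 / 356 = 0.6067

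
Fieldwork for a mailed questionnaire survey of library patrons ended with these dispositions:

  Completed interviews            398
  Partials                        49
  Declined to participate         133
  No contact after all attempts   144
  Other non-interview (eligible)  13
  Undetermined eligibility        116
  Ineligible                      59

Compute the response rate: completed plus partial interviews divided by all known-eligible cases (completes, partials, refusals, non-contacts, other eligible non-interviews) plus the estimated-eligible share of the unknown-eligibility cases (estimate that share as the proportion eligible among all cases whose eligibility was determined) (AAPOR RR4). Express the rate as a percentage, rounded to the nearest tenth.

Top: 398 + 49 = 447
Determined eligible: 398 + 49 + 133 + 144 + 13 = 737
e = 737 / (737 + 59) = 737 / 796 = 0.9259
e × U: 0.9259 × 116 = 107.40
Denominator: 737 + 107.40 = 844.40
RR4 = 447 / 844.40 = 0.5294

52.9%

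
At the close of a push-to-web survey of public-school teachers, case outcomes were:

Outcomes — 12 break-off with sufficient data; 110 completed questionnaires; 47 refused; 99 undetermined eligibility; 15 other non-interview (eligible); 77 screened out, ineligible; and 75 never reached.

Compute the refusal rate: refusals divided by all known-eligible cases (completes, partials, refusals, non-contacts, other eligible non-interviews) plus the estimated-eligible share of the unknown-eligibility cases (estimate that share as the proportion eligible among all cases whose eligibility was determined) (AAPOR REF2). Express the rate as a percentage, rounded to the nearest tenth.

14.0%

Top: 47
Eligible (known): 110 + 12 + 47 + 75 + 15 = 259
e = 259 / (259 + 77) = 259 / 336 = 0.7708
Eligible share of unknowns: 0.7708 × 99 = 76.31
Denom: 259 + 76.31 = 335.31
REF2 = 47 / 335.31 = 0.1402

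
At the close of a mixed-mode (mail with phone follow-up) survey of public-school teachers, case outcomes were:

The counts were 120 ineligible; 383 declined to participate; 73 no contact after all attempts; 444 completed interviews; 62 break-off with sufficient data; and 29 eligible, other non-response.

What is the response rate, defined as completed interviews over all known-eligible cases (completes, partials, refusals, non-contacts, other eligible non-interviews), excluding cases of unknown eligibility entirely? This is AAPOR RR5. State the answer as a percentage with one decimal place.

44.8%

Num = 444
Denominator = 444 + 62 + 383 + 73 + 29 = 991
RR5 = 444 / 991 = 0.4480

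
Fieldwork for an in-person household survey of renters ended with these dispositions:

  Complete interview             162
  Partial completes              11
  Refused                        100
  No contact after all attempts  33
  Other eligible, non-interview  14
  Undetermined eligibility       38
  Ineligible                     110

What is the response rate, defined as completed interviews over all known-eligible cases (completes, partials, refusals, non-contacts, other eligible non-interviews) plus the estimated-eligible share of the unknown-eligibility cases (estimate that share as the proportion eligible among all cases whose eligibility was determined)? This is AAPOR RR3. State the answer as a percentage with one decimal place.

Top → 162
Known eligible → 162 + 11 + 100 + 33 + 14 = 320
e = 320 / (320 + 110) = 320 / 430 = 0.7442
Estimated eligible among unknowns → 0.7442 × 38 = 28.28
Denominator → 320 + 28.28 = 348.28
RR3 = 162 / 348.28 = 0.4651

46.5%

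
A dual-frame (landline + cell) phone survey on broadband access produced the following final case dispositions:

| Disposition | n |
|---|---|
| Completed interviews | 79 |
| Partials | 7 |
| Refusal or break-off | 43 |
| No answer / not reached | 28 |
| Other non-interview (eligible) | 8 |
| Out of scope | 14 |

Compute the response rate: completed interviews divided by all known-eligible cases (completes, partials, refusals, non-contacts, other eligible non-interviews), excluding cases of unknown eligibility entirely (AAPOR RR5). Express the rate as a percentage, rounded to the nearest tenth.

47.9%

Numerator: 79
Denom: 79 + 7 + 43 + 28 + 8 = 165
RR5 = 79 / 165 = 0.4788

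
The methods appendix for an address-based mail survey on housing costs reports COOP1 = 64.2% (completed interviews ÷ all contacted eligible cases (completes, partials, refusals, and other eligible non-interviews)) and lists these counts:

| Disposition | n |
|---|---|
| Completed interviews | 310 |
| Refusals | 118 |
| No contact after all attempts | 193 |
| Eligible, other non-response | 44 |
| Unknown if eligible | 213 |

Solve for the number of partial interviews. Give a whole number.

11

COOP1 = 310 / D = 0.642
D = 310 / 0.642 = 482.9
Remaining denominator categories sum to 472
partial interviews = 482.9 − 472 ≈ 11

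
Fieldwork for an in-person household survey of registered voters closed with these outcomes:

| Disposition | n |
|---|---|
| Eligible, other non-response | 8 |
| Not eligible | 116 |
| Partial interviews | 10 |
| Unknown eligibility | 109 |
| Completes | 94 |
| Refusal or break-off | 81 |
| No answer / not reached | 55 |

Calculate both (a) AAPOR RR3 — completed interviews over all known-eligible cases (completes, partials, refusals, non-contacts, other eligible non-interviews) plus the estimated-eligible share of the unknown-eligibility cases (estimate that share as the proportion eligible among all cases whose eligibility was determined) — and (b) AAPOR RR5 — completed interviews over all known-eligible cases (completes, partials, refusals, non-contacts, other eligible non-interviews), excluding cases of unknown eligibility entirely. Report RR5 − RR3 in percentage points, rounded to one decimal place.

Numerator → 94
Eligible (known) → 94 + 10 + 81 + 55 + 8 = 248
e = 248 / (248 + 116) = 248 / 364 = 0.6813
Estimated eligible among unknowns → 0.6813 × 109 = 74.26
Base → 248 + 74.26 = 322.26
RR3 = 94 / 322.26 = 0.2917
Base → 94 + 10 + 81 + 55 + 8 = 248
RR5 = 94 / 248 = 0.3790
Difference = 37.90 − 29.17 = 8.73 percentage points

8.7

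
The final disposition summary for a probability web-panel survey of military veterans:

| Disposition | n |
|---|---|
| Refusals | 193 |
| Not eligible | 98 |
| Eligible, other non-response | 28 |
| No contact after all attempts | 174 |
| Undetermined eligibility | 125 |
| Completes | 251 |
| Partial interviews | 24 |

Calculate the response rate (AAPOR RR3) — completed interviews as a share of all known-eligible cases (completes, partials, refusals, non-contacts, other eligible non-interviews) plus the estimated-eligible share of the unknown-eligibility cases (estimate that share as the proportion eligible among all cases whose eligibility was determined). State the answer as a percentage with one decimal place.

32.2%

Top → 251
Known eligible → 251 + 24 + 193 + 174 + 28 = 670
e = 670 / (670 + 98) = 670 / 768 = 0.8724
Eligible share of unknowns → 0.8724 × 125 = 109.05
Denominator → 670 + 109.05 = 779.05
RR3 = 251 / 779.05 = 0.3222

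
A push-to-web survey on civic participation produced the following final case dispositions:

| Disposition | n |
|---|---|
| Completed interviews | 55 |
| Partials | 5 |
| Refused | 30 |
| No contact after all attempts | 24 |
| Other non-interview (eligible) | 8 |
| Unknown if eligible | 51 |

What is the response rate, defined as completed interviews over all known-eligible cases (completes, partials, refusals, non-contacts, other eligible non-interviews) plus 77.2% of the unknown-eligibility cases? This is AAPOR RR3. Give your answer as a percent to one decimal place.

34.1%

Numerator → 55
Eligible (known) → 55 + 5 + 30 + 24 + 8 = 122
Eligible share of unknowns → 0.7720 × 51 = 39.37
Denom → 122 + 39.37 = 161.37
RR3 = 55 / 161.37 = 0.3408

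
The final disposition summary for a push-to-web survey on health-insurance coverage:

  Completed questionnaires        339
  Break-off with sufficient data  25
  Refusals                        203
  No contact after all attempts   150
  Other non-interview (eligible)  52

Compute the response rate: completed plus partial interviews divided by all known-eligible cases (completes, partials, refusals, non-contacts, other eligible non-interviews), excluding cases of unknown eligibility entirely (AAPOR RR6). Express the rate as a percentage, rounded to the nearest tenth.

47.3%

Top → 339 + 25 = 364
Base → 339 + 25 + 203 + 150 + 52 = 769
RR6 = 364 / 769 = 0.4733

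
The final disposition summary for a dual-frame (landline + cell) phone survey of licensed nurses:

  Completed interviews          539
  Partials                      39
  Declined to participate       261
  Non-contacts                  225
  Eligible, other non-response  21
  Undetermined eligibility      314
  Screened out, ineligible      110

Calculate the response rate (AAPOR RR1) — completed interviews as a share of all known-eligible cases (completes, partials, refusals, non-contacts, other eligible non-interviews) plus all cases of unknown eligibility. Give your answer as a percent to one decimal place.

Top: 539
Denominator: 539 + 39 + 261 + 225 + 21 + 314 = 1399
RR1 = 539 / 1399 = 0.3853

38.5%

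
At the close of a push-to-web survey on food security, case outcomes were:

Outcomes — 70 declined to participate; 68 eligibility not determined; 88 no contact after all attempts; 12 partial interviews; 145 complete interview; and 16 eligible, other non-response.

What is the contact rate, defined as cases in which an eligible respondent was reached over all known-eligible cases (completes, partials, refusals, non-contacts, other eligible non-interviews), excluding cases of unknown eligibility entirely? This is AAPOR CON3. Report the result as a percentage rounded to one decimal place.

73.4%

Top = 145 + 12 + 70 + 16 = 243
Base = 145 + 12 + 70 + 88 + 16 = 331
CON3 = 243 / 331 = 0.7341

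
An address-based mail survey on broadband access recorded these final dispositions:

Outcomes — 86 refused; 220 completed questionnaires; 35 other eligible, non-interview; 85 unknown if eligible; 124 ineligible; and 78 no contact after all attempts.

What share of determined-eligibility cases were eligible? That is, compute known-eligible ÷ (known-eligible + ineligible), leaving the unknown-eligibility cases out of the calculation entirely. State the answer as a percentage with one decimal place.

Known eligible → 220 + 86 + 78 + 35 = 419
e = 419 / (419 + 124) = 419 / 543 = 0.7716

77.2%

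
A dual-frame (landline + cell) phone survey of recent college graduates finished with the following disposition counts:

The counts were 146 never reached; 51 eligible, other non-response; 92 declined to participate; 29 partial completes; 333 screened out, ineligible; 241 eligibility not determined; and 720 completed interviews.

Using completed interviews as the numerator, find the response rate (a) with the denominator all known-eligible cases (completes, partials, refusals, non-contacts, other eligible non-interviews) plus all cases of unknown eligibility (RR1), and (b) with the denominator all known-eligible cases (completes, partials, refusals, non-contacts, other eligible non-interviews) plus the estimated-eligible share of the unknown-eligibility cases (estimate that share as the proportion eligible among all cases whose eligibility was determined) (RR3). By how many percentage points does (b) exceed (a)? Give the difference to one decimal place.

2.7

Num = 720
Denominator = 720 + 29 + 92 + 146 + 51 + 241 = 1279
RR1 = 720 / 1279 = 0.5629
Known eligible = 720 + 29 + 92 + 146 + 51 = 1038
e = 1038 / (1038 + 333) = 1038 / 1371 = 0.7571
Eligible share of unknowns = 0.7571 × 241 = 182.46
Denominator = 1038 + 182.46 = 1220.46
RR3 = 720 / 1220.46 = 0.5899
Difference = 58.99 − 56.29 = 2.70 percentage points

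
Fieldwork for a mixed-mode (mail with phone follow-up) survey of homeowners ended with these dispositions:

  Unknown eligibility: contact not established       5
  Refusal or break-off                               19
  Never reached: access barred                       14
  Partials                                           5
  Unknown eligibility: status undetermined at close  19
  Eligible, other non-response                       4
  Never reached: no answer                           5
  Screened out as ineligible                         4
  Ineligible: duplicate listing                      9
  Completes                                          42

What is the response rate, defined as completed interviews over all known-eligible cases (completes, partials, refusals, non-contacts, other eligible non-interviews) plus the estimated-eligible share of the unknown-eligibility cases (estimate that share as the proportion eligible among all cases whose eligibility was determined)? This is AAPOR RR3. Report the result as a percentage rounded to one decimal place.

38.2%

Never reached = 5 + 14 = 19
Unknown if eligible = 5 + 19 = 24
Screened out, ineligible = 4 + 9 = 13
Top → 42
Eligible (known) → 42 + 5 + 19 + 19 + 4 = 89
e = 89 / (89 + 13) = 89 / 102 = 0.8725
Eligible share of unknowns → 0.8725 × 24 = 20.94
Base → 89 + 20.94 = 109.94
RR3 = 42 / 109.94 = 0.3820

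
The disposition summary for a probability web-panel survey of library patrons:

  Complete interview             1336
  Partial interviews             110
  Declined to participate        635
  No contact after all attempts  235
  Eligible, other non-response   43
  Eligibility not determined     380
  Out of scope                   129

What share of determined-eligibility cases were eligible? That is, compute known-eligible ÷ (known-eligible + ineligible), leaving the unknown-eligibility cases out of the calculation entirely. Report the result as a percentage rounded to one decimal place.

Eligible (known) → 1336 + 110 + 635 + 235 + 43 = 2359
e = 2359 / (2359 + 129) = 2359 / 2488 = 0.9482

94.8%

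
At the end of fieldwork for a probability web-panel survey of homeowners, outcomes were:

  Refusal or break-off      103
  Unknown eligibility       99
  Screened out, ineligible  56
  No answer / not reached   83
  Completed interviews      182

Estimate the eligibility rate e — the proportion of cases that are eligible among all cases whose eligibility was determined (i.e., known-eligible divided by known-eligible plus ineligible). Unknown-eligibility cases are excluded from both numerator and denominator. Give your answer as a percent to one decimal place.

86.8%

Determined eligible → 182 + 103 + 83 = 368
e = 368 / (368 + 56) = 368 / 424 = 0.8679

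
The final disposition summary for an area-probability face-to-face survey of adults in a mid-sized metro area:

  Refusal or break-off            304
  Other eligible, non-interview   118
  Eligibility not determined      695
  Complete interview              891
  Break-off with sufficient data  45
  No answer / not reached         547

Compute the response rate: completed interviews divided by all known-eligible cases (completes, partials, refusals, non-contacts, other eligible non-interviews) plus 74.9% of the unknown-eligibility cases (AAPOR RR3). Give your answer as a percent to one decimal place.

Top → 891
Eligible (known) → 891 + 45 + 304 + 547 + 118 = 1905
Eligible share of unknowns → 0.7490 × 695 = 520.55
Denominator → 1905 + 520.55 = 2425.55
RR3 = 891 / 2425.55 = 0.3673

36.7%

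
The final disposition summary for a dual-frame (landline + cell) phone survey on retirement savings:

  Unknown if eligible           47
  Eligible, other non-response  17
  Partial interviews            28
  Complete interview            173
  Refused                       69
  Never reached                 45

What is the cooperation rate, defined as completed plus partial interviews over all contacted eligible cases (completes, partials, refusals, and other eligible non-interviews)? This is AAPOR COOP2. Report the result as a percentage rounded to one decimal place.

Numerator: 173 + 28 = 201
Denom: 173 + 28 + 69 + 17 = 287
COOP2 = 201 / 287 = 0.7003

70.0%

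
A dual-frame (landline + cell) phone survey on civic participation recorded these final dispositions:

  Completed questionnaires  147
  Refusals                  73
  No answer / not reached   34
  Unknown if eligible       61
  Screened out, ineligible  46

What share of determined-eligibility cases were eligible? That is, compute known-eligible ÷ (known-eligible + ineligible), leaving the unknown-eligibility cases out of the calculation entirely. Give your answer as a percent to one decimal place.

84.7%

Eligible (known) = 147 + 73 + 34 = 254
e = 254 / (254 + 46) = 254 / 300 = 0.8467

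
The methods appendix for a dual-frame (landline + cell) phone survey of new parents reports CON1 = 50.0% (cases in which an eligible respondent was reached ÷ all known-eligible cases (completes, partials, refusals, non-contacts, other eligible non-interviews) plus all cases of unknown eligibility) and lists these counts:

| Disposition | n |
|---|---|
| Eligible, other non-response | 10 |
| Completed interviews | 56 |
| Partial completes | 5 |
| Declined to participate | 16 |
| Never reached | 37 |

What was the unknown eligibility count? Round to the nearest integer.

50

Num: 56 + 5 + 16 + 10 = 87
CON1 = 87 / D = 0.500
D = 87 / 0.500 = 174.0
Remaining denominator categories sum to 124
unknown eligibility = 174.0 − 124 ≈ 50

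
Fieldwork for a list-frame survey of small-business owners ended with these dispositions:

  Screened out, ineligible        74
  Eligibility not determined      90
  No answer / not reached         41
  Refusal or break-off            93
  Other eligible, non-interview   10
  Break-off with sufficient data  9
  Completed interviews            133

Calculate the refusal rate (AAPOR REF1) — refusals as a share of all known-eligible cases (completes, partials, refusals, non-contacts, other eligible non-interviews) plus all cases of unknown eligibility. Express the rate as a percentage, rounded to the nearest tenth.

Num: 93
Denom: 133 + 9 + 93 + 41 + 10 + 90 = 376
REF1 = 93 / 376 = 0.2473

24.7%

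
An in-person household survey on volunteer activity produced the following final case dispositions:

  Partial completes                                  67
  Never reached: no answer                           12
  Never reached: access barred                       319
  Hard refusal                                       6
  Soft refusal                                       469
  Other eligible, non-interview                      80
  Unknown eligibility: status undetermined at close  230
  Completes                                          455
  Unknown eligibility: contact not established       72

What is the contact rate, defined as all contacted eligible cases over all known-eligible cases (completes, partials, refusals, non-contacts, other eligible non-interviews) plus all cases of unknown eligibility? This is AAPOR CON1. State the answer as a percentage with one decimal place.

63.0%

Refused = 6 + 469 = 475
Never reached = 12 + 319 = 331
Unknown eligibility = 72 + 230 = 302
Top → 455 + 67 + 475 + 80 = 1077
Denom → 455 + 67 + 475 + 331 + 80 + 302 = 1710
CON1 = 1077 / 1710 = 0.6298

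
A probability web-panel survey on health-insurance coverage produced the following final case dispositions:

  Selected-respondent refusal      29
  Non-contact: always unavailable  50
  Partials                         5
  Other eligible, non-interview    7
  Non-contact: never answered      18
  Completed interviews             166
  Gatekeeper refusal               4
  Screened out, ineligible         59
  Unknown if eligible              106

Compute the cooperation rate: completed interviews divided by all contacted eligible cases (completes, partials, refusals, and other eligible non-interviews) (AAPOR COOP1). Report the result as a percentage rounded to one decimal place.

Refused = 4 + 29 = 33
No answer / not reached = 18 + 50 = 68
Num = 166
Base = 166 + 5 + 33 + 7 = 211
COOP1 = 166 / 211 = 0.7867

78.7%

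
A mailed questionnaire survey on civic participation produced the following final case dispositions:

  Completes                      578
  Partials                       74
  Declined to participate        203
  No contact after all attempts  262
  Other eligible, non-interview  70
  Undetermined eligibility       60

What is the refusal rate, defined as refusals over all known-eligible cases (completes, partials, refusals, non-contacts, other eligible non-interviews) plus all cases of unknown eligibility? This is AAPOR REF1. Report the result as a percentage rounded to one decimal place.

16.3%

Numerator: 203
Denom: 578 + 74 + 203 + 262 + 70 + 60 = 1247
REF1 = 203 / 1247 = 0.1628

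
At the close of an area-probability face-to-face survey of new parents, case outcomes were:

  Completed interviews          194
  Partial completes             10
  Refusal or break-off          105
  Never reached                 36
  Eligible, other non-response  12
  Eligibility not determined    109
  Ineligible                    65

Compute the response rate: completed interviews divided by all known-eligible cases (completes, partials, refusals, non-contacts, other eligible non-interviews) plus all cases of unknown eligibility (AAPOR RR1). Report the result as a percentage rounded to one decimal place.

Numerator: 194
Denom: 194 + 10 + 105 + 36 + 12 + 109 = 466
RR1 = 194 / 466 = 0.4163

41.6%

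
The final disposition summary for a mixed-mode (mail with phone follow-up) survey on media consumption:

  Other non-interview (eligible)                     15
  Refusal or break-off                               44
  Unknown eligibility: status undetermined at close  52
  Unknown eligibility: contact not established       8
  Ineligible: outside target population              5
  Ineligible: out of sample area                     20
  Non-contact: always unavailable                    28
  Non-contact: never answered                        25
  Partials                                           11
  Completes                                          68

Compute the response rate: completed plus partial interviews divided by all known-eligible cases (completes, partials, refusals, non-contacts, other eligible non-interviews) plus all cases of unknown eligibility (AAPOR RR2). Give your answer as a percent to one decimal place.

31.5%

Non-contacts = 25 + 28 = 53
Unknown eligibility = 8 + 52 = 60
Ineligible = 5 + 20 = 25
Numerator: 68 + 11 = 79
Denom: 68 + 11 + 44 + 53 + 15 + 60 = 251
RR2 = 79 / 251 = 0.3147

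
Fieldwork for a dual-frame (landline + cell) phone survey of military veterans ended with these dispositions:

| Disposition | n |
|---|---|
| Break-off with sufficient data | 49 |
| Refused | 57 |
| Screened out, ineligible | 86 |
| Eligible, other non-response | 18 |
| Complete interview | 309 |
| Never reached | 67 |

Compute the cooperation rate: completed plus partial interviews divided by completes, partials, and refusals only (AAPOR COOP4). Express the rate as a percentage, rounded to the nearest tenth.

Numerator = 309 + 49 = 358
Denominator = 309 + 49 + 57 = 415
COOP4 = 358 / 415 = 0.8627

86.3%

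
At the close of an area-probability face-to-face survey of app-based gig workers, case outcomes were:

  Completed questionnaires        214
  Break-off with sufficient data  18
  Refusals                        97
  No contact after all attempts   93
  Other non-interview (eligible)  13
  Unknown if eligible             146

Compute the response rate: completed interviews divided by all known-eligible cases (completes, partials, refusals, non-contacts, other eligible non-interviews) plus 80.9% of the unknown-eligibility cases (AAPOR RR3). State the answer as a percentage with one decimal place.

Top = 214
Determined eligible = 214 + 18 + 97 + 93 + 13 = 435
Eligible share of unknowns = 0.8090 × 146 = 118.11
Denominator = 435 + 118.11 = 553.11
RR3 = 214 / 553.11 = 0.3869

38.7%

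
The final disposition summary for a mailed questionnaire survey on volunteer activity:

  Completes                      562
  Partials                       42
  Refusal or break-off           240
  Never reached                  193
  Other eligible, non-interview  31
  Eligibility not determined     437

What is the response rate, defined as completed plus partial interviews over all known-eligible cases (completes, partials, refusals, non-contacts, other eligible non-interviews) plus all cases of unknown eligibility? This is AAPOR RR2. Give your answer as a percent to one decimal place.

40.1%

Top = 562 + 42 = 604
Denom = 562 + 42 + 240 + 193 + 31 + 437 = 1505
RR2 = 604 / 1505 = 0.4013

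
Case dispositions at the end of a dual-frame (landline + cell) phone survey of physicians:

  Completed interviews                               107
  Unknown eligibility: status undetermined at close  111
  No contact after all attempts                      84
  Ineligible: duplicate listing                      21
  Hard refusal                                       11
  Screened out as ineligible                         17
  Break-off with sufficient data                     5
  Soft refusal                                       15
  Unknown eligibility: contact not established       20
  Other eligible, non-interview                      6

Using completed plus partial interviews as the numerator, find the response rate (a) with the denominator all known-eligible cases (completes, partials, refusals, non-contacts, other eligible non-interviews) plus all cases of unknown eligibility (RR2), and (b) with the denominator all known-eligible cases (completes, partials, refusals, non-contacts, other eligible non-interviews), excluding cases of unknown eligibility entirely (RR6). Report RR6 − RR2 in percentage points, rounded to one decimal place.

Declined to participate = 11 + 15 = 26
Unknown eligibility = 20 + 111 = 131
Screened out, ineligible = 17 + 21 = 38
Num = 107 + 5 = 112
Base = 107 + 5 + 26 + 84 + 6 + 131 = 359
RR2 = 112 / 359 = 0.3120
Base = 107 + 5 + 26 + 84 + 6 = 228
RR6 = 112 / 228 = 0.4912
Difference = 49.12 − 31.20 = 17.92 percentage points

17.9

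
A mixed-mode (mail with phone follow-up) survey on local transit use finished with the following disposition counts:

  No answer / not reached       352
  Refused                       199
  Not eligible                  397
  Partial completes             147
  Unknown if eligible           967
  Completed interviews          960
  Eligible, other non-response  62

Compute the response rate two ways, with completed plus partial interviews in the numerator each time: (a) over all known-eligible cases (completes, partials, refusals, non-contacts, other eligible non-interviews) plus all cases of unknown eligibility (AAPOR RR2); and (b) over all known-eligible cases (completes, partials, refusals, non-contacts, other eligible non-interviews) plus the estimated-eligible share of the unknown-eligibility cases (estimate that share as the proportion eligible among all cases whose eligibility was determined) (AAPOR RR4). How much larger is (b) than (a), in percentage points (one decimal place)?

Top = 960 + 147 = 1107
Base = 960 + 147 + 199 + 352 + 62 + 967 = 2687
RR2 = 1107 / 2687 = 0.4120
Known eligible = 960 + 147 + 199 + 352 + 62 = 1720
e = 1720 / (1720 + 397) = 1720 / 2117 = 0.8125
Estimated eligible among unknowns = 0.8125 × 967 = 785.69
Base = 1720 + 785.69 = 2505.69
RR4 = 1107 / 2505.69 = 0.4418
Difference = 44.18 − 41.20 = 2.98 percentage points

3.0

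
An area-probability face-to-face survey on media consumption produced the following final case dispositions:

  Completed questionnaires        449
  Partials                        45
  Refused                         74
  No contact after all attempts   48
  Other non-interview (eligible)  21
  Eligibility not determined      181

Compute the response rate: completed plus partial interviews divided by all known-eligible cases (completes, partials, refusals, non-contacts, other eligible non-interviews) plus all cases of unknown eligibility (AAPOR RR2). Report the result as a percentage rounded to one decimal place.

60.4%

Num → 449 + 45 = 494
Denom → 449 + 45 + 74 + 48 + 21 + 181 = 818
RR2 = 494 / 818 = 0.6039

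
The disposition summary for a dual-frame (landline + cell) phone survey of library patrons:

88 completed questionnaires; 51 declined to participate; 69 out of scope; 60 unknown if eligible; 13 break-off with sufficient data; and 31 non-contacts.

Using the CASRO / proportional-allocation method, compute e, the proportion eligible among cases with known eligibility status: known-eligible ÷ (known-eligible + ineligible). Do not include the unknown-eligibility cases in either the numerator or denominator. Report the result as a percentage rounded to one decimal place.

Determined eligible → 88 + 13 + 51 + 31 = 183
e = 183 / (183 + 69) = 183 / 252 = 0.7262

72.6%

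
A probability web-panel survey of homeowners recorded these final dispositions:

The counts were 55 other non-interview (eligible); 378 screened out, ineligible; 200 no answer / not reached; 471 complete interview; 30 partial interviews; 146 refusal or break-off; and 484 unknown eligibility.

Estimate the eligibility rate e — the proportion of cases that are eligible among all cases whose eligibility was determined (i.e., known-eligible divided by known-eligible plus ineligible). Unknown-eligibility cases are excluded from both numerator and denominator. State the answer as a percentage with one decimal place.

70.5%

Determined eligible: 471 + 30 + 146 + 200 + 55 = 902
e = 902 / (902 + 378) = 902 / 1280 = 0.7047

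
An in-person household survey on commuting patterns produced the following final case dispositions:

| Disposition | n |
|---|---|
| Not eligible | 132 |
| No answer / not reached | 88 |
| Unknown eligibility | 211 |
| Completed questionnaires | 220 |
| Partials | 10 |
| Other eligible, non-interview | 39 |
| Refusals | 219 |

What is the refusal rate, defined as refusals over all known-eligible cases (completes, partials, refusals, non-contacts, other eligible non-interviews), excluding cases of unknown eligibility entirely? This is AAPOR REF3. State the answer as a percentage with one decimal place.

Num = 219
Denom = 220 + 10 + 219 + 88 + 39 = 576
REF3 = 219 / 576 = 0.3802

38.0%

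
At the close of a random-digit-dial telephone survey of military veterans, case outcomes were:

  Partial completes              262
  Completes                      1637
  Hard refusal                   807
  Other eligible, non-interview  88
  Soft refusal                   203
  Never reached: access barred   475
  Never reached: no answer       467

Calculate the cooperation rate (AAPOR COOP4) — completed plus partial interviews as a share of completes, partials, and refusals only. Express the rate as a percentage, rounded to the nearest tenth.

65.3%

Refused = 807 + 203 = 1010
Never reached = 467 + 475 = 942
Top → 1637 + 262 = 1899
Denominator → 1637 + 262 + 1010 = 2909
COOP4 = 1899 / 2909 = 0.6528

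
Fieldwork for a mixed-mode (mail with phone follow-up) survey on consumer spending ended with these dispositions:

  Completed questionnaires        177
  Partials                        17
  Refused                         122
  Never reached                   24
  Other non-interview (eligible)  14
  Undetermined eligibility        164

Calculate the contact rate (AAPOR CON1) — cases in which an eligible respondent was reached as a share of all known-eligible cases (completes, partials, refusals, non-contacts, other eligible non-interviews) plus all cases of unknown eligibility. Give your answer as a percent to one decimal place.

Num → 177 + 17 + 122 + 14 = 330
Base → 177 + 17 + 122 + 24 + 14 + 164 = 518
CON1 = 330 / 518 = 0.6371

63.7%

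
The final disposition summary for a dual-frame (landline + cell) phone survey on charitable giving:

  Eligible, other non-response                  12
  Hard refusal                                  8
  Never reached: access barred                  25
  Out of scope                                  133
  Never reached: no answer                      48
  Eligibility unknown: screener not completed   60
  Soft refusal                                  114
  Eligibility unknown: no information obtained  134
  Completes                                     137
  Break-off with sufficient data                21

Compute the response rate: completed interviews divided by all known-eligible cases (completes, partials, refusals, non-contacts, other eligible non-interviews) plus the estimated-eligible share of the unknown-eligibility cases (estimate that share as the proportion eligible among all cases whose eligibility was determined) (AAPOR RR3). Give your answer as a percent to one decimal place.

Refusals = 8 + 114 = 122
No contact after all attempts = 48 + 25 = 73
Eligibility not determined = 60 + 134 = 194
Num = 137
Known eligible = 137 + 21 + 122 + 73 + 12 = 365
e = 365 / (365 + 133) = 365 / 498 = 0.7329
e × U = 0.7329 × 194 = 142.18
Denom = 365 + 142.18 = 507.18
RR3 = 137 / 507.18 = 0.2701

27.0%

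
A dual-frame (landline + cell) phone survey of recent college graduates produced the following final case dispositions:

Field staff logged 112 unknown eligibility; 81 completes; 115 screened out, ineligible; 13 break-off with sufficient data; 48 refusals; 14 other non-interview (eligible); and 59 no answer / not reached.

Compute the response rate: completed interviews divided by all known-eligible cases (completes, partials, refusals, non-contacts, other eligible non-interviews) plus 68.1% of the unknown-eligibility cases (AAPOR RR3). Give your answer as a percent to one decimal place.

Numerator = 81
Determined eligible = 81 + 13 + 48 + 59 + 14 = 215
Estimated eligible among unknowns = 0.6810 × 112 = 76.27
Denom = 215 + 76.27 = 291.27
RR3 = 81 / 291.27 = 0.2781

27.8%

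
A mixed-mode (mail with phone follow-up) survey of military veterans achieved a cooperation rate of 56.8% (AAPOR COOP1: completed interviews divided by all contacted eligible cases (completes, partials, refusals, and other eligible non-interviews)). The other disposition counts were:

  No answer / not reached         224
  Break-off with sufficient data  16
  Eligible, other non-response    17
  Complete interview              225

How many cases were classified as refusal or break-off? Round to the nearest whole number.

COOP1 = 225 / D = 0.568
D = 225 / 0.568 = 396.1
Other denominator terms total 258
refusal or break-off = 396.1 − 258 ≈ 138

138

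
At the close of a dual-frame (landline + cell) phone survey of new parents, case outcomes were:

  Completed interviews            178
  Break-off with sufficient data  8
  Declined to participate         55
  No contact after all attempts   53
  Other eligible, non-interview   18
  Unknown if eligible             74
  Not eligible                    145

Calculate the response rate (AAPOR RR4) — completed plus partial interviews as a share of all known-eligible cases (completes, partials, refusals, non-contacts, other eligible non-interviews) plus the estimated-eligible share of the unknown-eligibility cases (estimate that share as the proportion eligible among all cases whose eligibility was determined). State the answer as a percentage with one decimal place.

Num = 178 + 8 = 186
Eligible (known) = 178 + 8 + 55 + 53 + 18 = 312
e = 312 / (312 + 145) = 312 / 457 = 0.6827
Eligible share of unknowns = 0.6827 × 74 = 50.52
Base = 312 + 50.52 = 362.52
RR4 = 186 / 362.52 = 0.5131

51.3%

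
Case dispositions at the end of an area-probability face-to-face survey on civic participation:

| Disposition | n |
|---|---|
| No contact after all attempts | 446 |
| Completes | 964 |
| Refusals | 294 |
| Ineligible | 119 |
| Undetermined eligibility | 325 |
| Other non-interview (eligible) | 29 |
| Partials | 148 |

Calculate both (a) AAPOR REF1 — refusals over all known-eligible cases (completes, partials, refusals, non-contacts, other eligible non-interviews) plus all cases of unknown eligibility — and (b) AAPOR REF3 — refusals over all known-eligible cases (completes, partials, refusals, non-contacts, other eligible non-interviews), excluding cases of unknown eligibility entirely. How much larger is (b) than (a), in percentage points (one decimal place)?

Num = 294
Denom = 964 + 148 + 294 + 446 + 29 + 325 = 2206
REF1 = 294 / 2206 = 0.1333
Denom = 964 + 148 + 294 + 446 + 29 = 1881
REF3 = 294 / 1881 = 0.1563
Difference = 15.63 − 13.33 = 2.30 percentage points

2.3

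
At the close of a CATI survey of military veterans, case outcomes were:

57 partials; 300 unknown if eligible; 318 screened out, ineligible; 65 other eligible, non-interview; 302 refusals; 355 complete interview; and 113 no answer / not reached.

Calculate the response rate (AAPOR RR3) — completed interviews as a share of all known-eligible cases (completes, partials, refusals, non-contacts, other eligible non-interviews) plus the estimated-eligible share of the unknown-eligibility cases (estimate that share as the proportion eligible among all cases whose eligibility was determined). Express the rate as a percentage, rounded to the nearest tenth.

Num = 355
Eligible (known) = 355 + 57 + 302 + 113 + 65 = 892
e = 892 / (892 + 318) = 892 / 1210 = 0.7372
Estimated eligible among unknowns = 0.7372 × 300 = 221.16
Denom = 892 + 221.16 = 1113.16
RR3 = 355 / 1113.16 = 0.3189

31.9%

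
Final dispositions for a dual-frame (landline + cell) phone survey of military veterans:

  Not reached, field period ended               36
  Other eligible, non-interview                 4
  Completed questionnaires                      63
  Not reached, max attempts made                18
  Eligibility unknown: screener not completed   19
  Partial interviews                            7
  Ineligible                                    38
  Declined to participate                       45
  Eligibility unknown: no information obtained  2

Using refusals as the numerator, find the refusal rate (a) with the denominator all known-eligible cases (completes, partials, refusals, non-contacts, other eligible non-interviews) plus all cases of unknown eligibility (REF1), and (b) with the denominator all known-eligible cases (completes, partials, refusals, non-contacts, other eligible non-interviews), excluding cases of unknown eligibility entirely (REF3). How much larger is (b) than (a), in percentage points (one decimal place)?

2.8

Non-contacts = 36 + 18 = 54
Unknown if eligible = 19 + 2 = 21
Numerator = 45
Base = 63 + 7 + 45 + 54 + 4 + 21 = 194
REF1 = 45 / 194 = 0.2320
Base = 63 + 7 + 45 + 54 + 4 = 173
REF3 = 45 / 173 = 0.2601
Difference = 26.01 − 23.20 = 2.81 percentage points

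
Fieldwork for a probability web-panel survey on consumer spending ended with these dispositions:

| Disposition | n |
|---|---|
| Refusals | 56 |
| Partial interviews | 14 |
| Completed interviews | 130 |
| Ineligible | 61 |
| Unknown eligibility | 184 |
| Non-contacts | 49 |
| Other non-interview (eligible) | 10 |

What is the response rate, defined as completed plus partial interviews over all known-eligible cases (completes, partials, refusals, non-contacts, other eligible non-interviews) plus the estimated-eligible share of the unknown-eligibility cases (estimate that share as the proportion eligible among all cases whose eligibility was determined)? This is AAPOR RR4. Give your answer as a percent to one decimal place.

35.3%

Numerator: 130 + 14 = 144
Determined eligible: 130 + 14 + 56 + 49 + 10 = 259
e = 259 / (259 + 61) = 259 / 320 = 0.8094
Eligible share of unknowns: 0.8094 × 184 = 148.93
Denom: 259 + 148.93 = 407.93
RR4 = 144 / 407.93 = 0.3530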